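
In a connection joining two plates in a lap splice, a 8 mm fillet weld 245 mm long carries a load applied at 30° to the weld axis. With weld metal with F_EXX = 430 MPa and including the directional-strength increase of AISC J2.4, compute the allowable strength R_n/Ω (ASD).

t_e = 0.707 × 8 = 5.656 mm; A_we = 5.656 × 245 = 1386 mm².
Directional factor: 1.0 + 0.5 sin^1.5(30°) = 1.177.
F_nw = 0.6 × 430 × 1.177 = 303.6 MPa.
R_n/Ω = (303.6 × 1386) / 2.0 × 10⁻³ = 210.4 kN.

R_n/Ω ≈ 210 kN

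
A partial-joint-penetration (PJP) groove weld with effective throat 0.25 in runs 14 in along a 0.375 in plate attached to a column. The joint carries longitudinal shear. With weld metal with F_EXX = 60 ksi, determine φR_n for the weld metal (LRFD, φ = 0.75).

Effective throat (given) t_e = 0.25 in.
A_we = 0.25 × 14 = 3.5 in².
F_nw = 0.6 F_EXX = 36 ksi.
φR_n = 0.75 × 36 × 3.5 = 94.5 kip.

φR_n ≈ 94.5 kip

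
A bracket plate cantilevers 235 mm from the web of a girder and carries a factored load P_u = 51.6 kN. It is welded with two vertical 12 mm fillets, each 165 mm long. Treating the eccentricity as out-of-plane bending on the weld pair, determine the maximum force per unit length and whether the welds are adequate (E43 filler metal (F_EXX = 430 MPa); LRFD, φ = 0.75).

f_max ≈ 1350 N/mm; adequate

L_w = 2 × 165 = 330 mm; section modulus (unit throat) S = 2 × L²/6 = 9075 mm².
Direct shear f_v = P/L_w = 51.6×10³/330 = 156.4 N/mm.
Moment M = P × e = 51.6×10³ × 235 = 12126000 N·mm; bending f_b = M/S = 1336 N/mm.
f_max = √(f_v² + f_b²) = √(156.4² + 1336²) = 1345 N/mm.
φr_n = 0.75 × 0.6 × 430 × (0.707 × 12) = 1642 N/mm → adequate.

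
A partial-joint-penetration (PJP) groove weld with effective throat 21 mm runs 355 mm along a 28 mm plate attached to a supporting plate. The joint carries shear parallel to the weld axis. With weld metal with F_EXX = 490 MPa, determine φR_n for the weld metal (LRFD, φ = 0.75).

Effective throat (given) t_e = 21 mm.
A_we = 21 × 355 = 7455 mm².
F_nw = 0.6 F_EXX = 294 MPa.
φR_n = 0.75 × 294 × 7455 × 10⁻³ = 1644 kN.

φR_n ≈ 1640 kN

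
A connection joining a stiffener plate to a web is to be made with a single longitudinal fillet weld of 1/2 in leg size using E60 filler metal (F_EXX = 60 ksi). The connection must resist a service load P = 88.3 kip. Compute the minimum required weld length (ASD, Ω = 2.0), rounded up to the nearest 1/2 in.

L = 14 in

Throat t_e = 0.707 × 0.5 = 0.3535 in.
r_n/Ω = (0.6 × 60 × 0.3535) / 2.0 = 6.363 kip/in.
L_req = P / (r_n/Ω) = 88.3 / 6.363 = 13.88 in total.
Round up → use L = 14 in.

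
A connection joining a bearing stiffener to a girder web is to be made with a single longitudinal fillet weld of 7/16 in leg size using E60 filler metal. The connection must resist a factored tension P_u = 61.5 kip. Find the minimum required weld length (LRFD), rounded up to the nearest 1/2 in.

L = 7.5 in

E60XX → F_EXX = 60 ksi.
Throat t_e = 0.707 × 0.4375 = 0.3093 in.
φr_n = 0.75 × 0.6 × 60 × 0.3093 = 8.351 kip/in.
L_req = P_u / φr_n = 61.5 / 8.351 = 7.364 in total.
Round up → use L = 7.5 in.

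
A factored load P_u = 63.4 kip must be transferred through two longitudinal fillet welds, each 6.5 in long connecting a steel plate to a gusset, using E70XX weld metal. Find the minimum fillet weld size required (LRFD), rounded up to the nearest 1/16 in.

w = 1/4 in

E70XX → F_EXX = 70 ksi.
Total weld length L = 13 in.
Required throat t_e = P_u / (φ × 0.6 F_EXX × L) = 63.4 / (0.75 × 0.6 × 70 × 13) = 0.1548 in.
Required leg w = t_e / 0.707 = 0.219 in → use 1/4 in.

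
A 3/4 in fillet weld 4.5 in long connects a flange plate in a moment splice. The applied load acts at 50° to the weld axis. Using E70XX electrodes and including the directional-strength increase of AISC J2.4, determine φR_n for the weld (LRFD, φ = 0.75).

φR_n ≈ 100 kips

E70XX → F_EXX = 70 ksi.
t_e = 0.707 × 0.75 = 0.5302 in; A_we = 0.5302 × 4.5 = 2.386 in².
Directional factor: 1.0 + 0.5 sin^1.5(50°) = 1.335.
F_nw = 0.6 × 70 × 1.335 = 56.08 ksi.
φR_n = 0.75 × 56.08 × 2.386 = 100.4 kips.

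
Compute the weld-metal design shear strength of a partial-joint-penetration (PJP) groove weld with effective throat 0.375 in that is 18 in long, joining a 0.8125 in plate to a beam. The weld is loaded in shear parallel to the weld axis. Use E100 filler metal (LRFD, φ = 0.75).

E100XX → F_EXX = 100 ksi.
Effective throat (given) t_e = 0.375 in.
A_we = 0.375 × 18 = 6.75 in².
F_nw = 0.6 F_EXX = 60 ksi.
φR_n = 0.75 × 60 × 6.75 = 303.8 kips.

φR_n ≈ 304 kips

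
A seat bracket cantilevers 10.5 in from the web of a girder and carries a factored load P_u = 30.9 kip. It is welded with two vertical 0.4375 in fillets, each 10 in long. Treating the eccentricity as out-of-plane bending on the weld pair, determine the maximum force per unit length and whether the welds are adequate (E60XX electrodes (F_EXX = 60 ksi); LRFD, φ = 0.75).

f_max ≈ 9.86 kip/in; NOT adequate

L_w = 2 × 10 = 20 in; section modulus (unit throat) S = 2 × L²/6 = 33.33 in².
Direct shear f_v = P/L_w = 30.9/20 = 1.545 kip/in.
Moment M = P × e = 30.9 × 10.5 = 324.45 kip·in; bending f_b = M/S = 9.733 kip/in.
f_max = √(f_v² + f_b²) = √(1.545² + 9.733²) = 9.855 kip/in.
φr_n = 0.75 × 0.6 × 60 × (0.707 × 0.4375) = 8.351 kip/in → NOT adequate.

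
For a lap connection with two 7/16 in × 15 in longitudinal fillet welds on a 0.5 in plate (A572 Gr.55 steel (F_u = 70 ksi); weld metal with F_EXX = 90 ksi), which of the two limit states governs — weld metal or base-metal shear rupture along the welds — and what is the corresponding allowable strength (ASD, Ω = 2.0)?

R_n/Ω ≈ 251 kip (weld metal governs)

t_e = 0.707 × 0.4375 = 0.3093 in; L = 30 in.
Weld metal: R_n/Ω = (1/2.0) × 0.6 × 90 × 0.3093 × 30 = 250.5 kip.
Base metal (shear rupture): R_n/Ω = (1/2.0) × 0.6 × 70 × 0.5 × 30 = 315 kip.
Governing: weld metal.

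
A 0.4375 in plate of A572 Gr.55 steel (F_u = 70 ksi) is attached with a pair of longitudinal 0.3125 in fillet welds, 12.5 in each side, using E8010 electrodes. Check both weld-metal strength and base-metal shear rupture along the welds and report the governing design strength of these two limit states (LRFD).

φR_n ≈ 199 kip (weld metal governs)

E80XX → F_EXX = 80 ksi.
t_e = 0.707 × 0.3125 = 0.2209 in; L = 25 in.
Weld metal: φR_n = 0.75 × 0.6 × 80 × 0.2209 × 25 = 198.8 kip.
Base metal (shear rupture): φR_n = 0.75 × 0.6 × 70 × 0.4375 × 25 = 344.5 kip.
Governing: weld metal.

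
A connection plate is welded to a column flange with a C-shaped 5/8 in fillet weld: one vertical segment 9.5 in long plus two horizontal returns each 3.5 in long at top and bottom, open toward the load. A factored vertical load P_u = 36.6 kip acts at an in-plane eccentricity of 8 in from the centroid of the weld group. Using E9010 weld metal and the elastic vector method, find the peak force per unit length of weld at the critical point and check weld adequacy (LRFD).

E90XX → F_EXX = 90 ksi.
Total weld length L_w = 16.5 in. Treat welds as unit-width lines.
Centroid: x̄ = 2×3.5×1.75 / 16.5 = 0.7424 in from the vertical weld.
Polar moment about centroid: J = I_x + I_y = [9.5³/12 + 2×3.5×4.75²] + [9.5×0.7424² + 2(3.5³/12 + 3.5×1.008²)] = 248.9 in³.
Direct shear f_v = P/L_w = 36.6 / 16.5 = 2.218 kip/in (vertical).
Torsion M = P·e = 36.6 × 8 = 292.8 kip·in.
Critical point at (x, y) = (2.758, 4.75) from centroid. f_tx = M·y/J = 5.588 kip/in; f_ty = M·x/J = 3.244 kip/in.
Resultant f_max = √[f_tx² + (f_v + f_ty)²] = √[5.588² + (2.218 + 3.244)²] = 7.815 kip/in.
Capacity per unit length: φr_n = 0.75 × 0.6 × 90 × (0.707 × 0.625) = 17.9 kip/in.
7.815 ≤ 17.9 → adequate.

f_max ≈ 7.81 kip/in; adequate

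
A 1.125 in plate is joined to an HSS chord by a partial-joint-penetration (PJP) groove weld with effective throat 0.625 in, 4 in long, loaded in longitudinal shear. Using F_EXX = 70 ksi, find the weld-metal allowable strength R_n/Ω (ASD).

Effective throat (given) t_e = 0.625 in.
A_we = 0.625 × 4 = 2.5 in².
F_nw = 0.6 F_EXX = 42 ksi.
R_n/Ω = (42 × 2.5) / 2.0 = 52.5 kips.

R_n/Ω ≈ 52.5 kips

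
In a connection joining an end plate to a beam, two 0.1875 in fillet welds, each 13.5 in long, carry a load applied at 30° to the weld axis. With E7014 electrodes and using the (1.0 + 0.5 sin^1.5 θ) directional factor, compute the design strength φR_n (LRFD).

E70XX → F_EXX = 70 ksi.
t_e = 0.707 × 0.1875 = 0.1326 in; A_we = 0.1326 × 27 = 3.579 in².
Directional factor: 1.0 + 0.5 sin^1.5(30°) = 1.177.
F_nw = 0.6 × 70 × 1.177 = 49.42 ksi.
φR_n = 0.75 × 49.42 × 3.579 = 132.7 kips.

φR_n ≈ 133 kips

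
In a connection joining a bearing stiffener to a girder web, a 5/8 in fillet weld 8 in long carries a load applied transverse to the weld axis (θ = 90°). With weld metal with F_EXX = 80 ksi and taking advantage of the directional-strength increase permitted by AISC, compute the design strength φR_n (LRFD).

φR_n ≈ 191 kips

t_e = 0.707 × 0.625 = 0.4419 in; A_we = 0.4419 × 8 = 3.535 in².
Directional factor: 1.0 + 0.5 sin^1.5(90°) = 1.5.
F_nw = 0.6 × 80 × 1.5 = 72 ksi.
φR_n = 0.75 × 72 × 3.535 = 190.9 kips.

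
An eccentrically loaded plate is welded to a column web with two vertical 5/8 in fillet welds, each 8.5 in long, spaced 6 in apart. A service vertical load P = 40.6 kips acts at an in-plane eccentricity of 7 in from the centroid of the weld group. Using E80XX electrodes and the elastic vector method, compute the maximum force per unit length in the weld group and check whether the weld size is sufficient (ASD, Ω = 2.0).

f_max ≈ 7.43 kip/in; adequate

E80XX → F_EXX = 80 ksi.
Total weld length L_w = 17 in. Treat welds as unit-width lines.
Polar moment about centroid: J = 2[d³/12 + d(b/2)²] = 2[8.5³/12 + 8.5×3²] = 255.4 in³.
Direct shear f_v = P/L_w = 40.6 / 17 = 2.388 kip/in (vertical).
Torsion M = P·e = 40.6 × 7 = 284.2 kip·in.
Critical point at (x, y) = (3, 4.25) from centroid. f_tx = M·y/J = 4.73 kip/in; f_ty = M·x/J = 3.339 kip/in.
Resultant f_max = √[f_tx² + (f_v + f_ty)²] = √[4.73² + (2.388 + 3.339)²] = 7.428 kip/in.
Capacity per unit length: r_n/Ω = (1/2.0) × 0.6 × 80 × (0.707 × 0.625) = 10.6 kip/in.
7.428 ≤ 10.6 → adequate.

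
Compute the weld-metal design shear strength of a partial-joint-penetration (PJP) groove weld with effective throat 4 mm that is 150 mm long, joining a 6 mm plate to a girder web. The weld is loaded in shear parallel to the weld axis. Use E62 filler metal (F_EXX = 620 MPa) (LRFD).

Effective throat (given) t_e = 4 mm.
A_we = 4 × 150 = 600 mm².
F_nw = 0.6 F_EXX = 372 MPa.
φR_n = 0.75 × 372 × 600 × 10⁻³ = 167.4 kN.

φR_n ≈ 167 kN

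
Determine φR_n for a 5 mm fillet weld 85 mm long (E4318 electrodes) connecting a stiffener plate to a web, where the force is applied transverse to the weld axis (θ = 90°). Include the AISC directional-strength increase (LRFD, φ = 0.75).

φR_n ≈ 87.2 kN

E43XX → F_EXX = 430 MPa.
t_e = 0.707 × 5 = 3.535 mm; A_we = 3.535 × 85 = 300.5 mm².
Directional factor: 1.0 + 0.5 sin^1.5(90°) = 1.5.
F_nw = 0.6 × 430 × 1.5 = 387 MPa.
φR_n = 0.75 × 387 × 300.5 × 10⁻³ = 87.21 kN.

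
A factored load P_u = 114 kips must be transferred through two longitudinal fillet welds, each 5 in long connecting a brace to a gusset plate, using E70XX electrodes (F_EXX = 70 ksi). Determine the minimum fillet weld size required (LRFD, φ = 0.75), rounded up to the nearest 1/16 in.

w = 9/16 in

Total weld length L = 10 in.
Required throat t_e = P_u / (φ × 0.6 F_EXX × L) = 114 / (0.75 × 0.6 × 70 × 10) = 0.3619 in.
Required leg w = t_e / 0.707 = 0.5119 in → use 9/16 in.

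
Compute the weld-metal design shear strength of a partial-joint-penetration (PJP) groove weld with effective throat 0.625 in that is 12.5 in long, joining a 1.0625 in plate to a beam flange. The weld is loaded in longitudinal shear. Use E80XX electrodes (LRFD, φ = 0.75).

φR_n ≈ 281 kips

E80XX → F_EXX = 80 ksi.
Effective throat (given) t_e = 0.625 in.
A_we = 0.625 × 12.5 = 7.812 in².
F_nw = 0.6 F_EXX = 48 ksi.
φR_n = 0.75 × 48 × 7.812 = 281.2 kips.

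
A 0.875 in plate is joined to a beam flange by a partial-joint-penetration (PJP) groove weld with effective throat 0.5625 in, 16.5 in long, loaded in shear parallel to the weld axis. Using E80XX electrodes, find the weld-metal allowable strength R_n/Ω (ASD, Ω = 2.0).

E80XX → F_EXX = 80 ksi.
Effective throat (given) t_e = 0.5625 in.
A_we = 0.5625 × 16.5 = 9.281 in².
F_nw = 0.6 F_EXX = 48 ksi.
R_n/Ω = (48 × 9.281) / 2.0 = 222.8 kip.

R_n/Ω ≈ 223 kip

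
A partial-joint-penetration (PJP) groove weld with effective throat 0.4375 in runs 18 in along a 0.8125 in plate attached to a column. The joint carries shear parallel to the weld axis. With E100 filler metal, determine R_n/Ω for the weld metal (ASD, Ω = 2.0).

E100XX → F_EXX = 100 ksi.
Effective throat (given) t_e = 0.4375 in.
A_we = 0.4375 × 18 = 7.875 in².
F_nw = 0.6 F_EXX = 60 ksi.
R_n/Ω = (60 × 7.875) / 2.0 = 236.2 kips.

R_n/Ω ≈ 236 kips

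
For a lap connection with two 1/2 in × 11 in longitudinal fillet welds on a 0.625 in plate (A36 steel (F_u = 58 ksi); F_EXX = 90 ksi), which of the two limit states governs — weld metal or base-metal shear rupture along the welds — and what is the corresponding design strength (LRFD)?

φR_n ≈ 315 kip (weld metal governs)

t_e = 0.707 × 0.5 = 0.3535 in; L = 22 in.
Weld metal: φR_n = 0.75 × 0.6 × 90 × 0.3535 × 22 = 315 kip.
Base metal (shear rupture): φR_n = 0.75 × 0.6 × 58 × 0.625 × 22 = 358.9 kip.
Governing: weld metal.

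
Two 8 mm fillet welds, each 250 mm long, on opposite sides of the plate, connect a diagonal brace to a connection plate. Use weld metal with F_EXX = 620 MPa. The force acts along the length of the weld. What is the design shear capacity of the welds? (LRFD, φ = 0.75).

Effective throat t_e = 0.707 × 8 = 5.656 mm.
Total length L = 500 mm; A_we = 5.656 × 500 = 2828 mm².
F_nw = 0.6 F_EXX = 0.6 × 620 = 372 MPa.
φR_n = 0.75 × 372 × 2828 × 10⁻³ = 789 kN.

φR_n ≈ 789 kN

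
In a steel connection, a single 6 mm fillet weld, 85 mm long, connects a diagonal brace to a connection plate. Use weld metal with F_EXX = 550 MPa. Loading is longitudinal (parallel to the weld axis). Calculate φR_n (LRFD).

φR_n ≈ 89.2 kN

Effective throat t_e = 0.707 × 6 = 4.242 mm.
Total length L = 85 mm; A_we = 4.242 × 85 = 360.6 mm².
F_nw = 0.6 F_EXX = 0.6 × 550 = 330 MPa.
φR_n = 0.75 × 330 × 360.6 × 10⁻³ = 89.24 kN.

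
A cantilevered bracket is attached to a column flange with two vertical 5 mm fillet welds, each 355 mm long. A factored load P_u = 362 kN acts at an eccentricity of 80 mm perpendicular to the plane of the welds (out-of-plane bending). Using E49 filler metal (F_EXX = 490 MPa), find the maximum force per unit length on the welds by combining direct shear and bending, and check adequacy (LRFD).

L_w = 2 × 355 = 710 mm; section modulus (unit throat) S = 2 × L²/6 = 42010 mm².
Direct shear f_v = P/L_w = 362×10³/710 = 509.9 N/mm.
Moment M = P × e = 362×10³ × 80 = 28960000 N·mm; bending f_b = M/S = 689.4 N/mm.
f_max = √(f_v² + f_b²) = √(509.9² + 689.4²) = 857.4 N/mm.
φr_n = 0.75 × 0.6 × 490 × (0.707 × 5) = 779.5 N/mm → NOT adequate.

f_max ≈ 857 N/mm; NOT adequate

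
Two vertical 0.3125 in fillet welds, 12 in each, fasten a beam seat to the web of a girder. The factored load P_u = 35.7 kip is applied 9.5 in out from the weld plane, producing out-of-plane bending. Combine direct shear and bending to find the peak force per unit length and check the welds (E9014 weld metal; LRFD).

f_max ≈ 7.22 kip/in; adequate

E90XX → F_EXX = 90 ksi.
L_w = 2 × 12 = 24 in; section modulus (unit throat) S = 2 × L²/6 = 48 in².
Direct shear f_v = P/L_w = 35.7/24 = 1.488 kip/in.
Moment M = P × e = 35.7 × 9.5 = 339.15 kip·in; bending f_b = M/S = 7.066 kip/in.
f_max = √(f_v² + f_b²) = √(1.488² + 7.066²) = 7.221 kip/in.
φr_n = 0.75 × 0.6 × 90 × (0.707 × 0.3125) = 8.948 kip/in → adequate.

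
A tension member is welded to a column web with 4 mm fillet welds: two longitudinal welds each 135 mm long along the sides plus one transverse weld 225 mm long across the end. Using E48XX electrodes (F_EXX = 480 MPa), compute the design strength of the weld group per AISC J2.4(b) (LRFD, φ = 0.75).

φR_n ≈ 346 kN

t_e = 0.707 × 4 = 2.828 mm.
R_nwl = 0.6 × 480 × 2.828 × 270 × 10⁻³ = 219.9 kN (longitudinal, 2 welds).
R_nwt = 0.6 × 480 × 2.828 × 225 × 10⁻³ = 183.3 kN (transverse, base value).
(i) R_nwl + R_nwt = 403.2 kN; (ii) 0.85 R_nwl + 1.5 R_nwt = 461.8 kN.
R_n = max = 461.8 kN [governs: (ii)]; φR_n = 346.4 kN.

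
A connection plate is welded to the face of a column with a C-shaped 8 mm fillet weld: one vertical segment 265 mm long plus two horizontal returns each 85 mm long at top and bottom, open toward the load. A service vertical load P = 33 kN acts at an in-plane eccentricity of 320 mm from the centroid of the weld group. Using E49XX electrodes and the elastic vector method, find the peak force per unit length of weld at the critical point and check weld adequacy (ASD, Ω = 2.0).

E49XX → F_EXX = 490 MPa.
Total weld length L_w = 435 mm. Treat welds as unit-width lines.
Centroid: x̄ = 2×85×42.5 / 435 = 16.61 mm from the vertical weld.
Polar moment about centroid: J = I_x + I_y = [265³/12 + 2×85×132.5²] + [265×16.61² + 2(85³/12 + 85×25.89²)] = 4825000 mm³.
Direct shear f_v = P/L_w = 33×10³ / 435 = 75.86 N/mm (vertical).
Torsion M = P·e = 33×10³ × 320 = 10560000 N·mm.
Critical point at (x, y) = (68.39, 132.5) from centroid. f_tx = M·y/J = 290 N/mm; f_ty = M·x/J = 149.7 N/mm.
Resultant f_max = √[f_tx² + (f_v + f_ty)²] = √[290² + (75.86 + 149.7)²] = 367.4 N/mm.
Capacity per unit length: r_n/Ω = (1/2.0) × 0.6 × 490 × (0.707 × 8) = 831.4 N/mm.
367.4 ≤ 831.4 → adequate.

f_max ≈ 367 N/mm; adequate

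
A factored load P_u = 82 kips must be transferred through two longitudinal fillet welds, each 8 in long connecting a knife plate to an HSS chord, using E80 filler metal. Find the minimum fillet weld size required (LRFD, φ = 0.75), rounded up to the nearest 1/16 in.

w = 1/4 in

E80XX → F_EXX = 80 ksi.
Total weld length L = 16 in.
Required throat t_e = P_u / (φ × 0.6 F_EXX × L) = 82 / (0.75 × 0.6 × 80 × 16) = 0.1424 in.
Required leg w = t_e / 0.707 = 0.2014 in → use 1/4 in.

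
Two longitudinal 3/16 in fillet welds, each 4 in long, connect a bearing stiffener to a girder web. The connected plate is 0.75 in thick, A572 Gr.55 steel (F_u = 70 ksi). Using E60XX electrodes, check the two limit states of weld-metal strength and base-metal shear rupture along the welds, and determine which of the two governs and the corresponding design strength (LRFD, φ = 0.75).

E60XX → F_EXX = 60 ksi.
t_e = 0.707 × 0.1875 = 0.1326 in; L = 8 in.
Weld metal: φR_n = 0.75 × 0.6 × 60 × 0.1326 × 8 = 28.63 kip.
Base metal (shear rupture): φR_n = 0.75 × 0.6 × 70 × 0.75 × 8 = 189 kip.
Governing: weld metal.

φR_n ≈ 28.6 kip (weld metal governs)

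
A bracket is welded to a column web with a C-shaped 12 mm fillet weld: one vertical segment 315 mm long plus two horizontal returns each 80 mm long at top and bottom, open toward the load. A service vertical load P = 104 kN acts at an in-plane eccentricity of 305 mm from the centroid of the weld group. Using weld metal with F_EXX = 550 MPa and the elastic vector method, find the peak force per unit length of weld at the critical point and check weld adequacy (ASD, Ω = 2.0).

f_max ≈ 902 N/mm; adequate

Total weld length L_w = 475 mm. Treat welds as unit-width lines.
Centroid: x̄ = 2×80×40 / 475 = 13.47 mm from the vertical weld.
Polar moment about centroid: J = I_x + I_y = [315³/12 + 2×80×157.5²] + [315×13.47² + 2(80³/12 + 80×26.53²)] = 6829000 mm³.
Direct shear f_v = P/L_w = 104×10³ / 475 = 218.9 N/mm (vertical).
Torsion M = P·e = 104×10³ × 305 = 31720000 N·mm.
Critical point at (x, y) = (66.53, 157.5) from centroid. f_tx = M·y/J = 731.6 N/mm; f_ty = M·x/J = 309 N/mm.
Resultant f_max = √[f_tx² + (f_v + f_ty)²] = √[731.6² + (218.9 + 309)²] = 902.2 N/mm.
Capacity per unit length: r_n/Ω = (1/2.0) × 0.6 × 550 × (0.707 × 12) = 1400 N/mm.
902.2 ≤ 1400 → adequate.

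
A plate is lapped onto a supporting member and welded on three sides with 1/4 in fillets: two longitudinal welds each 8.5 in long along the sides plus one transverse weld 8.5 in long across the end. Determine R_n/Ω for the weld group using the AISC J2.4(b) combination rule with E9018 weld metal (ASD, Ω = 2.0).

E90XX → F_EXX = 90 ksi.
t_e = 0.707 × 0.25 = 0.1767 in.
R_nwl = 0.6 × 90 × 0.1767 × 17 = 162.3 kip (longitudinal, 2 welds).
R_nwt = 0.6 × 90 × 0.1767 × 8.5 = 81.13 kip (transverse, base value).
(i) R_nwl + R_nwt = 243.4 kip; (ii) 0.85 R_nwl + 1.5 R_nwt = 259.6 kip.
R_n = max = 259.6 kip [governs: (ii)]; R_n/Ω = 129.8 kip.

R_n/Ω ≈ 130 kip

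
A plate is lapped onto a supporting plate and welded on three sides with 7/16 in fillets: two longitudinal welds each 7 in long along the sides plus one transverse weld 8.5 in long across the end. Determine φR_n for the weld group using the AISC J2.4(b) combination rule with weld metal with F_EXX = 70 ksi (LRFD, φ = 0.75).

φR_n ≈ 240 kips

t_e = 0.707 × 0.4375 = 0.3093 in.
R_nwl = 0.6 × 70 × 0.3093 × 14 = 181.9 kips (longitudinal, 2 welds).
R_nwt = 0.6 × 70 × 0.3093 × 8.5 = 110.4 kips (transverse, base value).
(i) R_nwl + R_nwt = 292.3 kips; (ii) 0.85 R_nwl + 1.5 R_nwt = 320.2 kips.
R_n = max = 320.2 kips [governs: (ii)]; φR_n = 240.2 kips.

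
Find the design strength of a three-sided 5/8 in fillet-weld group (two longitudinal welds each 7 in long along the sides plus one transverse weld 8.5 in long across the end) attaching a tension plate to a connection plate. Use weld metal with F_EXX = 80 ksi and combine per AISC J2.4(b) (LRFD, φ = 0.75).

φR_n ≈ 392 kips

t_e = 0.707 × 0.625 = 0.4419 in.
R_nwl = 0.6 × 80 × 0.4419 × 14 = 296.9 kips (longitudinal, 2 welds).
R_nwt = 0.6 × 80 × 0.4419 × 8.5 = 180.3 kips (transverse, base value).
(i) R_nwl + R_nwt = 477.2 kips; (ii) 0.85 R_nwl + 1.5 R_nwt = 522.8 kips.
R_n = max = 522.8 kips [governs: (ii)]; φR_n = 392.1 kips.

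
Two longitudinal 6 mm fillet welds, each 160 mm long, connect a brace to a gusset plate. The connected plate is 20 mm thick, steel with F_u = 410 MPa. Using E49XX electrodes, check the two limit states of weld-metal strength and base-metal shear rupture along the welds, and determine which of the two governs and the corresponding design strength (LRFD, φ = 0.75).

φR_n ≈ 299 kN (weld metal governs)

E49XX → F_EXX = 490 MPa.
t_e = 0.707 × 6 = 4.242 mm; L = 320 mm.
Weld metal: φR_n = 0.75 × 0.6 × 490 × 4.242 × 320 × 10⁻³ = 299.3 kN.
Base metal (shear rupture): φR_n = 0.75 × 0.6 × 410 × 20 × 320 × 10⁻³ = 1181 kN.
Governing: weld metal.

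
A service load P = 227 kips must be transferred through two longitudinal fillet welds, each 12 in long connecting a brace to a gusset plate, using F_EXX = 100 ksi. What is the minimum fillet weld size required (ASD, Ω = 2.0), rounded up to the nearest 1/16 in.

Total weld length L = 24 in.
Required throat t_e = P × Ω / (0.6 F_EXX × L) = 227 × 2.0 / (0.6 × 100 × 24) = 0.3153 in.
Required leg w = t_e / 0.707 = 0.4459 in → use 1/2 in.

w = 1/2 in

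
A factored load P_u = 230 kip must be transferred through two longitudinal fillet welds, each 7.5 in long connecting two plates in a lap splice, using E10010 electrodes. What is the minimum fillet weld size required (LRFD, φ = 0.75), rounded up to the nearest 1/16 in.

w = 1/2 in

E100XX → F_EXX = 100 ksi.
Total weld length L = 15 in.
Required throat t_e = P_u / (φ × 0.6 F_EXX × L) = 230 / (0.75 × 0.6 × 100 × 15) = 0.3407 in.
Required leg w = t_e / 0.707 = 0.482 in → use 1/2 in.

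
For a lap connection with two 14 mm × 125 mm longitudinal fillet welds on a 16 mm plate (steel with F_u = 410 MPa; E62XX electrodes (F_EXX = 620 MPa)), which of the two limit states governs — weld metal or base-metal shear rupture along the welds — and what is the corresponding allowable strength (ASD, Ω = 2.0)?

t_e = 0.707 × 14 = 9.898 mm; L = 250 mm.
Weld metal: R_n/Ω = (1/2.0) × 0.6 × 620 × 9.898 × 250 × 10⁻³ = 460.3 kN.
Base metal (shear rupture): R_n/Ω = (1/2.0) × 0.6 × 410 × 16 × 250 × 10⁻³ = 492 kN.
Governing: weld metal.

R_n/Ω ≈ 460 kN (weld metal governs)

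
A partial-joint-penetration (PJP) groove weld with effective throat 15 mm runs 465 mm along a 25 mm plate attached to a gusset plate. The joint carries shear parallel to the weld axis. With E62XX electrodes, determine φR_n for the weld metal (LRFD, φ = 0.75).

E62XX → F_EXX = 620 MPa.
Effective throat (given) t_e = 15 mm.
A_we = 15 × 465 = 6975 mm².
F_nw = 0.6 F_EXX = 372 MPa.
φR_n = 0.75 × 372 × 6975 × 10⁻³ = 1946 kN.

φR_n ≈ 1950 kN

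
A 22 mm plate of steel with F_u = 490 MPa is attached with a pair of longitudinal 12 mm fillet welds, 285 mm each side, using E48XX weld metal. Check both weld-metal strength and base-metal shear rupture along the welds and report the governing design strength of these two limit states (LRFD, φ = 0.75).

φR_n ≈ 1040 kN (weld metal governs)

E48XX → F_EXX = 480 MPa.
t_e = 0.707 × 12 = 8.484 mm; L = 570 mm.
Weld metal: φR_n = 0.75 × 0.6 × 480 × 8.484 × 570 × 10⁻³ = 1045 kN.
Base metal (shear rupture): φR_n = 0.75 × 0.6 × 490 × 22 × 570 × 10⁻³ = 2765 kN.
Governing: weld metal.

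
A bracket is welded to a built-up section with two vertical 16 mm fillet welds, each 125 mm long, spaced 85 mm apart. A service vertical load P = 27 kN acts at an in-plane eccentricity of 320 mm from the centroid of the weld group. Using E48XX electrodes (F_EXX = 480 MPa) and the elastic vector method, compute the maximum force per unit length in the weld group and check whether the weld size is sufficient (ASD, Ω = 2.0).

Total weld length L_w = 250 mm. Treat welds as unit-width lines.
Polar moment about centroid: J = 2[d³/12 + d(b/2)²] = 2[125³/12 + 125×42.5²] = 777100 mm³.
Direct shear f_v = P/L_w = 27×10³ / 250 = 108 N/mm (vertical).
Torsion M = P·e = 27×10³ × 320 = 8640000 N·mm.
Critical point at (x, y) = (42.5, 62.5) from centroid. f_tx = M·y/J = 694.9 N/mm; f_ty = M·x/J = 472.5 N/mm.
Resultant f_max = √[f_tx² + (f_v + f_ty)²] = √[694.9² + (108 + 472.5)²] = 905.5 N/mm.
Capacity per unit length: r_n/Ω = (1/2.0) × 0.6 × 480 × (0.707 × 16) = 1629 N/mm.
905.5 ≤ 1629 → adequate.

f_max ≈ 905 N/mm; adequate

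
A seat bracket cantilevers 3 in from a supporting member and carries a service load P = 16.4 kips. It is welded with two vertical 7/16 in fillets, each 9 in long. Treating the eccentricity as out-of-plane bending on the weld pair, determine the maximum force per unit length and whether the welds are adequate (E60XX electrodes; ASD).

E60XX → F_EXX = 60 ksi.
L_w = 2 × 9 = 18 in; section modulus (unit throat) S = 2 × L²/6 = 27 in².
Direct shear f_v = P/L_w = 16.4/18 = 0.9111 kip/in.
Moment M = P × e = 16.4 × 3 = 49.2 kip·in; bending f_b = M/S = 1.822 kip/in.
f_max = √(f_v² + f_b²) = √(0.9111² + 1.822²) = 2.037 kip/in.
r_n/Ω = (1/2.0) × 0.6 × 60 × (0.707 × 0.4375) = 5.568 kip/in → adequate.

f_max ≈ 2.04 kip/in; adequate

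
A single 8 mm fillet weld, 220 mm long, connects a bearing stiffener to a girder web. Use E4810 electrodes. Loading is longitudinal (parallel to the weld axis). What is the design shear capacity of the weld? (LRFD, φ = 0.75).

φR_n ≈ 269 kN

E48XX → F_EXX = 480 MPa.
Effective throat t_e = 0.707 × 8 = 5.656 mm.
Total length L = 220 mm; A_we = 5.656 × 220 = 1244 mm².
F_nw = 0.6 F_EXX = 0.6 × 480 = 288 MPa.
φR_n = 0.75 × 288 × 1244 × 10⁻³ = 268.8 kN.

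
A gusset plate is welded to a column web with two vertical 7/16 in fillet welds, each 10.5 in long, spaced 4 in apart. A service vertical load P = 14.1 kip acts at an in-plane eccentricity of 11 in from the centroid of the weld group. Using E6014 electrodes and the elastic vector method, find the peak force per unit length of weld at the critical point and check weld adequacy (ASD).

E60XX → F_EXX = 60 ksi.
Total weld length L_w = 21 in. Treat welds as unit-width lines.
Polar moment about centroid: J = 2[d³/12 + d(b/2)²] = 2[10.5³/12 + 10.5×2²] = 276.9 in³.
Direct shear f_v = P/L_w = 14.1 / 21 = 0.6714 kip/in (vertical).
Torsion M = P·e = 14.1 × 11 = 155.1 kip·in.
Critical point at (x, y) = (2, 5.25) from centroid. f_tx = M·y/J = 2.94 kip/in; f_ty = M·x/J = 1.12 kip/in.
Resultant f_max = √[f_tx² + (f_v + f_ty)²] = √[2.94² + (0.6714 + 1.12)²] = 3.443 kip/in.
Capacity per unit length: r_n/Ω = (1/2.0) × 0.6 × 60 × (0.707 × 0.4375) = 5.568 kip/in.
3.443 ≤ 5.568 → adequate.

f_max ≈ 3.44 kip/in; adequate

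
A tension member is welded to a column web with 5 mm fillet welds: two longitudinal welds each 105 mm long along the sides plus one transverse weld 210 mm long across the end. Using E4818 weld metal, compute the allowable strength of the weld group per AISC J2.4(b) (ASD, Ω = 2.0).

R_n/Ω ≈ 251 kN

E48XX → F_EXX = 480 MPa.
t_e = 0.707 × 5 = 3.535 mm.
R_nwl = 0.6 × 480 × 3.535 × 210 × 10⁻³ = 213.8 kN (longitudinal, 2 welds).
R_nwt = 0.6 × 480 × 3.535 × 210 × 10⁻³ = 213.8 kN (transverse, base value).
(i) R_nwl + R_nwt = 427.6 kN; (ii) 0.85 R_nwl + 1.5 R_nwt = 502.4 kN.
R_n = max = 502.4 kN [governs: (ii)]; R_n/Ω = 251.2 kN.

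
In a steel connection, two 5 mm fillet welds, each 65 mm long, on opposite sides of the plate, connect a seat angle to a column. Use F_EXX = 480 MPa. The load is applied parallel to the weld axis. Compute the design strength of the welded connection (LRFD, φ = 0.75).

Effective throat t_e = 0.707 × 5 = 3.535 mm.
Total length L = 130 mm; A_we = 3.535 × 130 = 459.5 mm².
F_nw = 0.6 F_EXX = 0.6 × 480 = 288 MPa.
φR_n = 0.75 × 288 × 459.5 × 10⁻³ = 99.26 kN.

φR_n ≈ 99.3 kN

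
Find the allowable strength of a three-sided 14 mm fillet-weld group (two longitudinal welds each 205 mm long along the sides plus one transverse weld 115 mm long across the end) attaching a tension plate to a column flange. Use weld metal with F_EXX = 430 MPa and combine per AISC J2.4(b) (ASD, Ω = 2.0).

R_n/Ω ≈ 670 kN

t_e = 0.707 × 14 = 9.898 mm.
R_nwl = 0.6 × 430 × 9.898 × 410 × 10⁻³ = 1047 kN (longitudinal, 2 welds).
R_nwt = 0.6 × 430 × 9.898 × 115 × 10⁻³ = 293.7 kN (transverse, base value).
(i) R_nwl + R_nwt = 1341 kN; (ii) 0.85 R_nwl + 1.5 R_nwt = 1330 kN.
R_n = max = 1341 kN [governs: (i)]; R_n/Ω = 670.3 kN.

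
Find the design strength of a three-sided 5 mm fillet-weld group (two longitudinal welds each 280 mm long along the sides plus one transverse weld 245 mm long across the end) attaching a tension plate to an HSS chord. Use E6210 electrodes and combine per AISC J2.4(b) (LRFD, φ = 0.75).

E62XX → F_EXX = 620 MPa.
t_e = 0.707 × 5 = 3.535 mm.
R_nwl = 0.6 × 620 × 3.535 × 560 × 10⁻³ = 736.4 kN (longitudinal, 2 welds).
R_nwt = 0.6 × 620 × 3.535 × 245 × 10⁻³ = 322.2 kN (transverse, base value).
(i) R_nwl + R_nwt = 1059 kN; (ii) 0.85 R_nwl + 1.5 R_nwt = 1109 kN.
R_n = max = 1109 kN [governs: (ii)]; φR_n = 831.9 kN.

φR_n ≈ 832 kN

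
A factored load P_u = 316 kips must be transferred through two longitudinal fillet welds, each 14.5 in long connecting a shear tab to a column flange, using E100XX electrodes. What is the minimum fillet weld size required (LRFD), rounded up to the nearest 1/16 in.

E100XX → F_EXX = 100 ksi.
Total weld length L = 29 in.
Required throat t_e = P_u / (φ × 0.6 F_EXX × L) = 316 / (0.75 × 0.6 × 100 × 29) = 0.2421 in.
Required leg w = t_e / 0.707 = 0.3425 in → use 3/8 in.

w = 3/8 in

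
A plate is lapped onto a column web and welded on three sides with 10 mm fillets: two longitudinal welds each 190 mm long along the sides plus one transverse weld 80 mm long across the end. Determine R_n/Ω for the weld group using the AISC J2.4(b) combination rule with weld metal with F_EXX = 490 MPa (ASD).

R_n/Ω ≈ 478 kN

t_e = 0.707 × 10 = 7.07 mm.
R_nwl = 0.6 × 490 × 7.07 × 380 × 10⁻³ = 789.9 kN (longitudinal, 2 welds).
R_nwt = 0.6 × 490 × 7.07 × 80 × 10⁻³ = 166.3 kN (transverse, base value).
(i) R_nwl + R_nwt = 956.1 kN; (ii) 0.85 R_nwl + 1.5 R_nwt = 920.8 kN.
R_n = max = 956.1 kN [governs: (i)]; R_n/Ω = 478.1 kN.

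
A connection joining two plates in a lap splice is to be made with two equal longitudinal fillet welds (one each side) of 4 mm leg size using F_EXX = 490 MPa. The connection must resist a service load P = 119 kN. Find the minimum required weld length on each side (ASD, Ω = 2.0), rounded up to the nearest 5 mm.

Throat t_e = 0.707 × 4 = 2.828 mm.
r_n/Ω = (0.6 × 490 × 2.828) / 2.0 = 415.7 N/mm = 0.4157 kN/mm.
L_req = P / (r_n/Ω) = 119 / 0.4157 = 286.3 mm total.
Per side: 286.3 / 2 = 143.1 mm.
Round up → use L = 145 mm on each side.

L = 145 mm on each side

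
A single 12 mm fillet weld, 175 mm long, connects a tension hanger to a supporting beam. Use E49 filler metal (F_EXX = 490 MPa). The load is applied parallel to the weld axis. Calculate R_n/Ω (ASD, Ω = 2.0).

Effective throat t_e = 0.707 × 12 = 8.484 mm.
Total length L = 175 mm; A_we = 8.484 × 175 = 1485 mm².
F_nw = 0.6 F_EXX = 0.6 × 490 = 294 MPa.
R_n = 294 × 1485 × 10⁻³ = 436.5 kN; R_n/Ω = 436.5/2.0 = 218.3 kN.

R_n/Ω ≈ 218 kN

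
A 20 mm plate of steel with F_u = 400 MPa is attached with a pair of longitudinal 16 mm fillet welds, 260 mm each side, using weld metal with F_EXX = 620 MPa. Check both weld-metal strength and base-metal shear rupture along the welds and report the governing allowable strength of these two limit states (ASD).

t_e = 0.707 × 16 = 11.31 mm; L = 520 mm.
Weld metal: R_n/Ω = (1/2.0) × 0.6 × 620 × 11.31 × 520 × 10⁻³ = 1094 kN.
Base metal (shear rupture): R_n/Ω = (1/2.0) × 0.6 × 400 × 20 × 520 × 10⁻³ = 1248 kN.
Governing: weld metal.

R_n/Ω ≈ 1090 kN (weld metal governs)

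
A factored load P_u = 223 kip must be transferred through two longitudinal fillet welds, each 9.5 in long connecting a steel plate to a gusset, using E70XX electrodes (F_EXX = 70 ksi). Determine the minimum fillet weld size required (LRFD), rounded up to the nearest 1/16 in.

Total weld length L = 19 in.
Required throat t_e = P_u / (φ × 0.6 F_EXX × L) = 223 / (0.75 × 0.6 × 70 × 19) = 0.3726 in.
Required leg w = t_e / 0.707 = 0.527 in → use 9/16 in.

w = 9/16 in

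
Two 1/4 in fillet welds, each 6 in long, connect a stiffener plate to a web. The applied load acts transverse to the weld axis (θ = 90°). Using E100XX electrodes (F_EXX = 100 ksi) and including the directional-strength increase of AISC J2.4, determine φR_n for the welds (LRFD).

t_e = 0.707 × 0.25 = 0.1767 in; A_we = 0.1767 × 12 = 2.121 in².
Directional factor: 1.0 + 0.5 sin^1.5(90°) = 1.5.
F_nw = 0.6 × 100 × 1.5 = 90 ksi.
φR_n = 0.75 × 90 × 2.121 = 143.2 kip.

φR_n ≈ 143 kip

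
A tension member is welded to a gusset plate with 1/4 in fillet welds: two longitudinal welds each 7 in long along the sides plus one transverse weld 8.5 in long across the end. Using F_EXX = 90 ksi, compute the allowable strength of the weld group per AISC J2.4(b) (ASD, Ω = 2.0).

t_e = 0.707 × 0.25 = 0.1767 in.
R_nwl = 0.6 × 90 × 0.1767 × 14 = 133.6 kip (longitudinal, 2 welds).
R_nwt = 0.6 × 90 × 0.1767 × 8.5 = 81.13 kip (transverse, base value).
(i) R_nwl + R_nwt = 214.8 kip; (ii) 0.85 R_nwl + 1.5 R_nwt = 235.3 kip.
R_n = max = 235.3 kip [governs: (ii)]; R_n/Ω = 117.6 kip.

R_n/Ω ≈ 118 kip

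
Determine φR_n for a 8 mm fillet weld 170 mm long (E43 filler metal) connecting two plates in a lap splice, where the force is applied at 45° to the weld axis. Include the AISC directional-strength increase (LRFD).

φR_n ≈ 241 kN

E43XX → F_EXX = 430 MPa.
t_e = 0.707 × 8 = 5.656 mm; A_we = 5.656 × 170 = 961.5 mm².
Directional factor: 1.0 + 0.5 sin^1.5(45°) = 1.297.
F_nw = 0.6 × 430 × 1.297 = 334.7 MPa.
φR_n = 0.75 × 334.7 × 961.5 × 10⁻³ = 241.4 kN.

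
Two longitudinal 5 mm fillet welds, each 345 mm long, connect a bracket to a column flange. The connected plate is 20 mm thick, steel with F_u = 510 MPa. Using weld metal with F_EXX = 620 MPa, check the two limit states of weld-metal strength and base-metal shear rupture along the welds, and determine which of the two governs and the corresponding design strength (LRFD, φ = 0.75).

φR_n ≈ 681 kN (weld metal governs)

t_e = 0.707 × 5 = 3.535 mm; L = 690 mm.
Weld metal: φR_n = 0.75 × 0.6 × 620 × 3.535 × 690 × 10⁻³ = 680.5 kN.
Base metal (shear rupture): φR_n = 0.75 × 0.6 × 510 × 20 × 690 × 10⁻³ = 3167 kN.
Governing: weld metal.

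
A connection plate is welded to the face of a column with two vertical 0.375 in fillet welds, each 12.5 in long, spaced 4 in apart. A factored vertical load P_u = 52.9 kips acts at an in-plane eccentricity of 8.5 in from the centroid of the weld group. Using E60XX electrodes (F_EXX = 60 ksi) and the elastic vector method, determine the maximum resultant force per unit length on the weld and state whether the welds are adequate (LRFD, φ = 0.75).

f_max ≈ 7.84 kip/in; NOT adequate

Total weld length L_w = 25 in. Treat welds as unit-width lines.
Polar moment about centroid: J = 2[d³/12 + d(b/2)²] = 2[12.5³/12 + 12.5×2²] = 425.5 in³.
Direct shear f_v = P/L_w = 52.9 / 25 = 2.116 kip/in (vertical).
Torsion M = P·e = 52.9 × 8.5 = 449.65 kip·in.
Critical point at (x, y) = (2, 6.25) from centroid. f_tx = M·y/J = 6.604 kip/in; f_ty = M·x/J = 2.113 kip/in.
Resultant f_max = √[f_tx² + (f_v + f_ty)²] = √[6.604² + (2.116 + 2.113)²] = 7.843 kip/in.
Capacity per unit length: φr_n = 0.75 × 0.6 × 60 × (0.707 × 0.375) = 7.158 kip/in.
7.843 > 7.158 → NOT adequate.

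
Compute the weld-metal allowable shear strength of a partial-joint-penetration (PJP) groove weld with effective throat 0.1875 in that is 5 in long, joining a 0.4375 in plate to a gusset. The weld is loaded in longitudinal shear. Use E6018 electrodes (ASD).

R_n/Ω ≈ 16.9 kip

E60XX → F_EXX = 60 ksi.
Effective throat (given) t_e = 0.1875 in.
A_we = 0.1875 × 5 = 0.9375 in².
F_nw = 0.6 F_EXX = 36 ksi.
R_n/Ω = (36 × 0.9375) / 2.0 = 16.88 kip.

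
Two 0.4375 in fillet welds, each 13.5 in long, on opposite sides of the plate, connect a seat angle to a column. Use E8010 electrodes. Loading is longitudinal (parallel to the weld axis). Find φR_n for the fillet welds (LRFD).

E80XX → F_EXX = 80 ksi.
Effective throat t_e = 0.707 × 0.4375 = 0.3093 in.
Total length L = 27 in; A_we = 0.3093 × 27 = 8.351 in².
F_nw = 0.6 F_EXX = 0.6 × 80 = 48 ksi.
φR_n = 0.75 × 48 × 8.351 = 300.7 kips.

φR_n ≈ 301 kips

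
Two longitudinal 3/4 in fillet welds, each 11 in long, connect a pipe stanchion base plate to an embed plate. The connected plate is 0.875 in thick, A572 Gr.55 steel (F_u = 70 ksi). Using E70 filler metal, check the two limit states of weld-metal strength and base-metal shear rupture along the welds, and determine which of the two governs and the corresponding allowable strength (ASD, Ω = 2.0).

E70XX → F_EXX = 70 ksi.
t_e = 0.707 × 0.75 = 0.5302 in; L = 22 in.
Weld metal: R_n/Ω = (1/2.0) × 0.6 × 70 × 0.5302 × 22 = 245 kips.
Base metal (shear rupture): R_n/Ω = (1/2.0) × 0.6 × 70 × 0.875 × 22 = 404.2 kips.
Governing: weld metal.

R_n/Ω ≈ 245 kips (weld metal governs)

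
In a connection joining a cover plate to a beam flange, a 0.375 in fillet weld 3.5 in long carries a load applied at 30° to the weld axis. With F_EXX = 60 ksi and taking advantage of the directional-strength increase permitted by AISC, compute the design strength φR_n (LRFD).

t_e = 0.707 × 0.375 = 0.2651 in; A_we = 0.2651 × 3.5 = 0.9279 in².
Directional factor: 1.0 + 0.5 sin^1.5(30°) = 1.177.
F_nw = 0.6 × 60 × 1.177 = 42.36 ksi.
φR_n = 0.75 × 42.36 × 0.9279 = 29.48 kip.

φR_n ≈ 29.5 kip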